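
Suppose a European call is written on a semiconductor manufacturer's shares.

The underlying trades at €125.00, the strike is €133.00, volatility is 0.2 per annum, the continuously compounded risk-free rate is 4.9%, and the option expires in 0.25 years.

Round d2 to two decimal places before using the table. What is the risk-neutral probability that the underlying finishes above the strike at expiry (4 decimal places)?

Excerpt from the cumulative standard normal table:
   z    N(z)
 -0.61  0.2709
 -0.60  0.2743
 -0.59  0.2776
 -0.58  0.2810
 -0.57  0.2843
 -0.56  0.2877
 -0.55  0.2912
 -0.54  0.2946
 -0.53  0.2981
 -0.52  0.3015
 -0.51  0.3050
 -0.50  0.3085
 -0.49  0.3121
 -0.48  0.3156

σ√T = 0.2 × 0.5000 = 0.1000
d₁ = [ln(125/133) + (0.049 + 0.2²/2)·0.25] / 0.1000 = [-0.0620 + 0.0173] / 0.1000 = -0.4479 → -0.45
d₂ = d₁ − σ√T = -0.4479 − 0.1000 = -0.5479 → -0.55
Risk-neutral Pr[S_T > K] = N(d₂) = N(-0.55) = 0.2912

0.2912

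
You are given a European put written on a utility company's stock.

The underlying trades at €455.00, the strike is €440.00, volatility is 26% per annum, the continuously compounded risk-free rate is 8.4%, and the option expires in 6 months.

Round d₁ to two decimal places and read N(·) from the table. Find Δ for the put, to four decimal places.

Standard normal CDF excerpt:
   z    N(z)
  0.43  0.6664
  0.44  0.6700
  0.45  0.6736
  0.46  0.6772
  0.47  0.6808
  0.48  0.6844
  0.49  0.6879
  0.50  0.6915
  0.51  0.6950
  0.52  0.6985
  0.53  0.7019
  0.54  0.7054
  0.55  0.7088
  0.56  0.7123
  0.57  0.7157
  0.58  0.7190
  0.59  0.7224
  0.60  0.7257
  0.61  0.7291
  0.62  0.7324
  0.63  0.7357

-0.3085

T = 0.5;  σ√T = 0.1838
ln(S/K) + (r + σ²/2)T = ln(455/440) + (0.084 + 0.26²/2)·0.5 = 0.0335 + 0.0589 = 0.0924
d₁ = 0.0924 / 0.1838 = 0.5027 which rounds to 0.50
N(d₁) = N(0.50) = 0.6915
Δ_put = N(d₁) − 1 = 0.6915 − 1 = -0.3085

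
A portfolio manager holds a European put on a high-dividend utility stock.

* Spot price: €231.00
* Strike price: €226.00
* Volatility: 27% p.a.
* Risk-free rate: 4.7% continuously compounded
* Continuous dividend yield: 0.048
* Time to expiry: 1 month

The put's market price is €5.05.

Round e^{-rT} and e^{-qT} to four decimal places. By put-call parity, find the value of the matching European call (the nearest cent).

€10.01

exp(−qT) = exp(−0.048·0.08333) = 0.9960;  exp(−rT) = exp(−0.047·0.08333) = 0.9961
Put-call parity: C − P = S·e^(−qT) − K·e^(−rT) = 231·0.9960 − 226·0.9961 = 230.0760 − 225.1186 = 4.9574
C = P + (C − P) = 5.05 + (4.9574) = 10.0074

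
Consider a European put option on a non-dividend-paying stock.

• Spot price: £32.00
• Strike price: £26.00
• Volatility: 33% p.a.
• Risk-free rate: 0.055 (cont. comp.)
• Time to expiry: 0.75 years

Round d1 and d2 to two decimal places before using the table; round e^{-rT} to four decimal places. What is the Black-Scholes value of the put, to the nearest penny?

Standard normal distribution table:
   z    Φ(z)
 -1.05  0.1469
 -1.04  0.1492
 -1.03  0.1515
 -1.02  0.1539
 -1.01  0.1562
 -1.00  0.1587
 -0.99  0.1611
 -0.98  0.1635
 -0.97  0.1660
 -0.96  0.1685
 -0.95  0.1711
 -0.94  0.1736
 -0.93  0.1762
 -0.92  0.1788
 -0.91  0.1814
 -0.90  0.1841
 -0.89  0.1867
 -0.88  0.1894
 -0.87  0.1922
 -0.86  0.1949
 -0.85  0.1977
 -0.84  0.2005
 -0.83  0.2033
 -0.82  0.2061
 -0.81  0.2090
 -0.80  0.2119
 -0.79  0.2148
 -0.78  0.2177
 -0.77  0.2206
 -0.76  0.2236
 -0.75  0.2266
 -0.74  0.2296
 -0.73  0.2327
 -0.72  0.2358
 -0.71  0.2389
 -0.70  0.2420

£0.81

σ√T = 0.33·√0.75 = 0.2858
ln(S/K) + (r + σ²/2)T = ln(32/26) + (0.055 + 0.33²/2)·0.75 = 0.2076 + 0.0821 = 0.2897
d₁ = 0.2897 / 0.2858 = 1.0138 → 1.01
d₂ = d₁ − σ√T = 1.0138 − 0.2858 = 0.7280 → 0.73
e^(−rT) = e^(−0.055·0.75) = 0.9596
P = 26·0.9596·N(-0.73) − 32·N(-1.01) = 26·0.9596·0.2327 − 32·0.1562 = 5.8058 − 4.9984 = 0.8074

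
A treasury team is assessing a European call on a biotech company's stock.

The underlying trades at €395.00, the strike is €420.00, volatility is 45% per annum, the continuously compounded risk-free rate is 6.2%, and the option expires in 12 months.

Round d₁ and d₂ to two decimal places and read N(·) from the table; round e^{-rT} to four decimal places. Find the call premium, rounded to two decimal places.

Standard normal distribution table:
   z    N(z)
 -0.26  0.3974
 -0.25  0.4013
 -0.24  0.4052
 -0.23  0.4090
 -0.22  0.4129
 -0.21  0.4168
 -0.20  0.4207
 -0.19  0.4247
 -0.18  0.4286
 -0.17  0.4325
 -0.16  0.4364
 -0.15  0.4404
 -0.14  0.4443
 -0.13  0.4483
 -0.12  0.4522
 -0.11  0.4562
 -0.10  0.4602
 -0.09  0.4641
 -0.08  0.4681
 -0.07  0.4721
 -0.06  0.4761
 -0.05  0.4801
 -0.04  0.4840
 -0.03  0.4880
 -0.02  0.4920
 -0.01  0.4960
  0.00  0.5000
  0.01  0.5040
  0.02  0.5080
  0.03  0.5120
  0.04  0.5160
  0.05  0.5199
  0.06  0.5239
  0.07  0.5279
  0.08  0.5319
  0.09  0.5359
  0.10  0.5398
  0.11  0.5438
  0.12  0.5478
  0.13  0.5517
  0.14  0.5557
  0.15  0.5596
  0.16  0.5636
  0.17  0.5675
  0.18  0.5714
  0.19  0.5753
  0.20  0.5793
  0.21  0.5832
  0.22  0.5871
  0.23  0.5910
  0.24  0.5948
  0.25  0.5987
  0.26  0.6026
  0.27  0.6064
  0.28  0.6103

σ√T = 0.45 × 1.0000 = 0.4500
d₁ = [ln(395/420) + (0.062 + ½·0.45²)·1] / (σ√T) = (-0.0614 + 0.1633) / 0.4500 = 0.2264 ≈ 0.23
d₂ = 0.2264 − 0.4500 = -0.2236 ≈ -0.22
e^(−rT) = e^(−0.062·1) = 0.9399
N(d₁) = N(0.23) = 0.5910;  N(d₂) = N(-0.22) = 0.4129
C = 395·0.5910 − 420·0.9399·0.4129 = 233.4450 − 162.9956 = 70.4494

€70.45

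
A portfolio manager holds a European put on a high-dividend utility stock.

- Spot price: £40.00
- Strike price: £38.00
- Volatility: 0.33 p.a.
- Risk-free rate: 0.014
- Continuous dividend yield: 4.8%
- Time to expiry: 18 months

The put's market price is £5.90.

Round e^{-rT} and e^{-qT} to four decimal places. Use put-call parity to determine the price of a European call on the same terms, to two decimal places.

e^(−qT) = e^(−0.048·1.5) = 0.9305;  e^(−rT) = e^(−0.014·1.5) = 0.9792
Put-call parity: C − P = S·e^(−qT) − K·e^(−rT) = 40·0.9305 − 38·0.9792 = 37.2200 − 37.2096 = 0.0104
C = P + (C − P) = 5.90 + (0.0104) = 5.9104

£5.91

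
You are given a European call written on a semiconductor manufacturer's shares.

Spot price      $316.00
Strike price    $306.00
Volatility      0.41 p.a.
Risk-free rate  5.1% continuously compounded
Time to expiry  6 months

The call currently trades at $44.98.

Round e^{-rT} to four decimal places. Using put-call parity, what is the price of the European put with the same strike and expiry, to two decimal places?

$27.27

exp(−rT) = exp(−0.051·0.5) = 0.9748
Put-call parity: C − P = S − K·e^(−rT) = 316 − 306·0.9748 = 316 − 298.2888 = 17.7112
P = C − (C − P) = 44.98 − (17.7112) = 27.2688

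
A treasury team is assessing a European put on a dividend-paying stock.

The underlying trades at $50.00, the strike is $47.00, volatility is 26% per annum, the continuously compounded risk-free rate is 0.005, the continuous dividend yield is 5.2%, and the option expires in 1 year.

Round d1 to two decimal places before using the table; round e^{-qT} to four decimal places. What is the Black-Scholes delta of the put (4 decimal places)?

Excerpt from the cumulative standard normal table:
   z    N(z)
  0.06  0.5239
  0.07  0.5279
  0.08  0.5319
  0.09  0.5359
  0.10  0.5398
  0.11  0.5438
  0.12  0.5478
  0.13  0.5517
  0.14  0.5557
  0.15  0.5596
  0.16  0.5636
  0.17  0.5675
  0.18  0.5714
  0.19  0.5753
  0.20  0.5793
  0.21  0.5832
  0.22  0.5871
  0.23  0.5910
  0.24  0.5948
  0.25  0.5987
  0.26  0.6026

σ√T = 0.26·√1 = 0.2600
ln(S/K) + (r − q + σ²/2)T = ln(50/47) + (0.005 − 0.052 + 0.26²/2)·1 = 0.0619 − 0.0132 = 0.0487
d₁ = 0.0487 / 0.2600 = 0.1872 ⇒ 0.19
N(d₁) = N(0.19) = 0.5753
Δ_put = e^(−qT)·(N(d₁) − 1) = 0.9493·(0.5753 − 1) = -0.4032

-0.4032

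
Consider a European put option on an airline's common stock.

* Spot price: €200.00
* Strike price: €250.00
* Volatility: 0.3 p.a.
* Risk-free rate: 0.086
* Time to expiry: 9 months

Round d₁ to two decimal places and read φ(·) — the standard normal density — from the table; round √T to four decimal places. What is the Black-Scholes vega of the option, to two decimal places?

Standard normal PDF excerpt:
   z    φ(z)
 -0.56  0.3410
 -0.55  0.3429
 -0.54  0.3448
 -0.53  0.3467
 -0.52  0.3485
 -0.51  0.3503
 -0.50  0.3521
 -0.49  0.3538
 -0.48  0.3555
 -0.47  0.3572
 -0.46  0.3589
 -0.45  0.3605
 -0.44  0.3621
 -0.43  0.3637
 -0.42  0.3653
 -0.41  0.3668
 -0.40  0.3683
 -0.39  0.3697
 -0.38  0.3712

σ√T = 0.3·√0.75 = 0.2598
d₁ = [ln(200/250) + (0.086 + 0.3²/2)·0.75] / 0.2598 = [-0.2231 + 0.0983] / 0.2598 = -0.4807 which rounds to -0.48
√T = √0.75 = 0.8660
φ(d₁) = φ(-0.48) = 0.3555
vega = S·φ(d₁)·√T = 200·0.3555·0.8660 = 61.5726

61.57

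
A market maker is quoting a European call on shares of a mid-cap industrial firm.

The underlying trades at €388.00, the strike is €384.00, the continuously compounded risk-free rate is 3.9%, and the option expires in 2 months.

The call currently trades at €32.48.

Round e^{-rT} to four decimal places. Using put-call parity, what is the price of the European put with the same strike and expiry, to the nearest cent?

e^(−rT) = e^(−0.039·0.1667) = 0.9935
Put-call parity: C − P = S − K·e^(−rT) = 388 − 384·0.9935 = 388 − 381.5040 = 6.4960
P = C − (C − P) = 32.48 − (6.4960) = 25.9840

€25.98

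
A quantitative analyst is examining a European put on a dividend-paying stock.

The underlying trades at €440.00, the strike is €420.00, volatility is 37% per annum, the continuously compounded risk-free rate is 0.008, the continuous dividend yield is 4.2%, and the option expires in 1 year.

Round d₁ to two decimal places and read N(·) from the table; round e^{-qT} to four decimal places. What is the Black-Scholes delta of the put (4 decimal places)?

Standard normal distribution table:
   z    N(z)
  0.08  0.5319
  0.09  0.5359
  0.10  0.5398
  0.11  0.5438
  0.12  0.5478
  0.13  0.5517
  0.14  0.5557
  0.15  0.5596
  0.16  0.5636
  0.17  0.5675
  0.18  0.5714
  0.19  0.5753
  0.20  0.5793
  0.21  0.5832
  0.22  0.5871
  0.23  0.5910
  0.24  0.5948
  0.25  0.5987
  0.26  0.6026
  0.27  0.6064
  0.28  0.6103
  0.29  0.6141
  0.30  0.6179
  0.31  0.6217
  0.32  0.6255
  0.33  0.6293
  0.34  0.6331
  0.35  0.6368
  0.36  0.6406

-0.3959

T = 1;  σ√T = 0.3700
d₁ = [ln(440/420) + (0.008 − 0.042 + ½·0.37²)·1] / (σ√T) = (0.0465 + 0.0344) / 0.3700 = 0.2188 ≈ 0.22
N(d₁) = N(0.22) = 0.5871
Δ_put = exp(−qT)·(N(d₁) − 1) = 0.9589·(0.5871 − 1) = -0.3959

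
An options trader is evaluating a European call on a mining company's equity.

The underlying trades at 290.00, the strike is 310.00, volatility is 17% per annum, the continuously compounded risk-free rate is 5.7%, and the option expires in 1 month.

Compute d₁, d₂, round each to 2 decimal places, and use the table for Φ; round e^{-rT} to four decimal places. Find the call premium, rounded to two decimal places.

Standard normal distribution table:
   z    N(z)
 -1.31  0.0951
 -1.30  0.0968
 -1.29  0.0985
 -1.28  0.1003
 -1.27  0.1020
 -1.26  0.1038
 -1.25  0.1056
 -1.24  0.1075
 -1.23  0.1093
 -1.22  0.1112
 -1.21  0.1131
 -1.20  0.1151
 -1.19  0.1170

0.78

σ√T = 0.17·√0.08333 = 0.0491
d₁ = [ln(290/310) + (0.057 + 0.17²/2)·0.08333] / 0.0491 = [-0.0667 + 0.0060] / 0.0491 = -1.2376 → -1.24
d₂ = d₁ − σ√T = -1.2376 − 0.0491 = -1.2867 → -1.29
e^(−rT) = e^(−0.057·0.08333) = 0.9953
C = 290·N(-1.24) − 310·0.9953·N(-1.29) = 290·0.1075 − 310·0.9953·0.0985 = 31.1750 − 30.3915 = 0.7835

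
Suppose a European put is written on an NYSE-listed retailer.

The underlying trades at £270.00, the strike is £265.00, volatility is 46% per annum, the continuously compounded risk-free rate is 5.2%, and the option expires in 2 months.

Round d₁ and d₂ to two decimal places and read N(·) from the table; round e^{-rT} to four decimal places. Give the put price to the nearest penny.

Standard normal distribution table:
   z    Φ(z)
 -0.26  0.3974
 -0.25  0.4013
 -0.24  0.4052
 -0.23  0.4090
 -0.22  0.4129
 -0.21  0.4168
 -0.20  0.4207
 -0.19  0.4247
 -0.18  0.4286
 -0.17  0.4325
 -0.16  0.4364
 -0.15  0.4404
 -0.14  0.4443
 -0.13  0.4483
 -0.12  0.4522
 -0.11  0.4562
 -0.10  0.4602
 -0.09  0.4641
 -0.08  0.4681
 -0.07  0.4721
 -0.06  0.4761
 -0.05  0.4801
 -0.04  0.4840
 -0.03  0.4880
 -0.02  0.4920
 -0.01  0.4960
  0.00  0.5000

£16.73

σ√T = 0.46·√0.1667 = 0.1878
d₁ = [ln(270/265) + (0.052 + 0.46²/2)·0.1667] / 0.1878 = [0.0187 + 0.0263] / 0.1878 = 0.2396 → 0.24
d₂ = d₁ − σ√T = 0.2396 − 0.1878 = 0.0518 → 0.05
e^(−rT) = e^(−0.052·0.1667) = 0.9914
N(−d₂) = N(-0.05) = 0.4801;  N(−d₁) = N(-0.24) = 0.4052
P = 265·0.9914·0.4801 − 270·0.4052 = 126.1324 − 109.4040 = 16.7284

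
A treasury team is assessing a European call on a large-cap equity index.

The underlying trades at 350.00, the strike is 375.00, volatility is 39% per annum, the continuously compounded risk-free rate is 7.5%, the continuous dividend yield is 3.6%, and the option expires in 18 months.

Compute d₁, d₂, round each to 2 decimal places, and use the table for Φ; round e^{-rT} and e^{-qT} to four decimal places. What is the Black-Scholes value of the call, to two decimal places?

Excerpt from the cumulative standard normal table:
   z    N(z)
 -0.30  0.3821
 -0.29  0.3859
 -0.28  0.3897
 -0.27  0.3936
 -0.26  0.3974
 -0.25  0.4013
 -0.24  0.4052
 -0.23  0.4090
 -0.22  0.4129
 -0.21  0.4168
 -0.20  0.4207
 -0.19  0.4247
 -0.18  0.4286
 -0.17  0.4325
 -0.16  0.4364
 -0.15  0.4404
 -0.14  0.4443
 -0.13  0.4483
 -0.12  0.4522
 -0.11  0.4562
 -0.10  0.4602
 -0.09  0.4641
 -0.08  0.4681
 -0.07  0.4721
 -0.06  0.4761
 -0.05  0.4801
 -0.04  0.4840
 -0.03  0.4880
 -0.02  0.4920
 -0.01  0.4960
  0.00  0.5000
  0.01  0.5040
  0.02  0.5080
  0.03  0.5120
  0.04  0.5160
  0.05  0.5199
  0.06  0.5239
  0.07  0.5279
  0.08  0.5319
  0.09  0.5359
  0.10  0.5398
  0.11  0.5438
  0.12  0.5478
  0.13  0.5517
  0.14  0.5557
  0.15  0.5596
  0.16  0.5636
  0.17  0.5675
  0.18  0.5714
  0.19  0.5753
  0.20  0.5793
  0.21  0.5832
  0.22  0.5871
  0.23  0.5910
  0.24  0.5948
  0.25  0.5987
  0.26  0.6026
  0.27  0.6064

61.51

σ√T = 0.39 × 1.2247 = 0.4777
d₁ = [ln(350/375) + (0.075 − 0.036 + 0.39²/2)·1.5] / 0.4777 = [-0.0690 + 0.1726] / 0.4777 = 0.2169 → 0.22
d₂ = d₁ − σ√T = 0.2169 − 0.4777 = -0.2608 → -0.26
e^(−qT) = e^(−0.036·1.5) = 0.9474;  e^(−rT) = e^(−0.075·1.5) = 0.8936
C = 350·0.9474·N(0.22) − 375·0.8936·N(-0.26) = 350·0.9474·0.5871 − 375·0.8936·0.3974 = 194.6765 − 133.1687 = 61.5077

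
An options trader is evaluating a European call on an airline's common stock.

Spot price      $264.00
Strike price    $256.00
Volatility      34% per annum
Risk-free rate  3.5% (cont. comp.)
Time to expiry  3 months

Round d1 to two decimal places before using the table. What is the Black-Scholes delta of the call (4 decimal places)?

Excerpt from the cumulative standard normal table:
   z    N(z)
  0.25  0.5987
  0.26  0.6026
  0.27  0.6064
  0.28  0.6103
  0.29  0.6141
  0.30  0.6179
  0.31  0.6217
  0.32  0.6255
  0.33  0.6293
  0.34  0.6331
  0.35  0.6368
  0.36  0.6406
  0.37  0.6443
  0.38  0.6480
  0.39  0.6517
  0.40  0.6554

0.6255

T = 0.25;  σ√T = 0.1700
d₁ = [ln(264/256) + (0.035 + 0.34²/2)·0.25] / 0.1700 = [0.0308 + 0.0232] / 0.1700 = 0.3175 which rounds to 0.32
N(d₁) = N(0.32) = 0.6255
Δ_call = N(d₁) = 0.6255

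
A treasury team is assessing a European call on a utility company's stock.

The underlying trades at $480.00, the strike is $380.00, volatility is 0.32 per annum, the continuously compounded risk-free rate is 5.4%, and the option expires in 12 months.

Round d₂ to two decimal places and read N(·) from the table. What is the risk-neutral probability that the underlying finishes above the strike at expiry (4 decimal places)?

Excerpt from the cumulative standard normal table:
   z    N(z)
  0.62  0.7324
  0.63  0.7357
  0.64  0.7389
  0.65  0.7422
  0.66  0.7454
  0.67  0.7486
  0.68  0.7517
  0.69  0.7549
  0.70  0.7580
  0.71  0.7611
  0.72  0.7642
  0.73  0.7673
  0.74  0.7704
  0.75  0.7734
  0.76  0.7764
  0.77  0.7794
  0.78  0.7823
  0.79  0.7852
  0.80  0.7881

σ√T = 0.32·√1 = 0.3200
d₁ = [ln(480/380) + (0.054 + 0.32²/2)·1] / 0.3200 = [0.2336 + 0.1052] / 0.3200 = 1.0588 ⇒ 1.06
d₂ = d₁ − σ√T = 1.0588 − 0.3200 = 0.7388 ⇒ 0.74
Pr(exercise) under Q = N(d₂) = 0.7704

0.7704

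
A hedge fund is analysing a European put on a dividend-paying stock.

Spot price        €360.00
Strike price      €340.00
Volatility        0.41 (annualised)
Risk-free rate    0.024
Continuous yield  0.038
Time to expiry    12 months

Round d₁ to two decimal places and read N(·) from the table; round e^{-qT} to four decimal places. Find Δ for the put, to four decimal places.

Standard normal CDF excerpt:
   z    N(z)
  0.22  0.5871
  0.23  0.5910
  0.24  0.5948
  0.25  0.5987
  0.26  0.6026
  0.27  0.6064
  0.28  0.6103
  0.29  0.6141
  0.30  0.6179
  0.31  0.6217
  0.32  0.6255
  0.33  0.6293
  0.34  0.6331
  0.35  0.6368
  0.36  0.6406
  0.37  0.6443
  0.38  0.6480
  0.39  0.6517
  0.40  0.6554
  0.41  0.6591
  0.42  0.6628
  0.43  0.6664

-0.3642

σ√T = 0.41 × 1.0000 = 0.4100
ln(S/K) + (r − q + σ²/2)T = ln(360/340) + (0.024 − 0.038 + 0.41²/2)·1 = 0.0572 + 0.0700 = 0.1272
d₁ = 0.1272 / 0.4100 = 0.3103 which rounds to 0.31
N(d₁) = N(0.31) = 0.6217
Δ_put = e^(−qT)·(N(d₁) − 1) = 0.9627·(0.6217 − 1) = -0.3642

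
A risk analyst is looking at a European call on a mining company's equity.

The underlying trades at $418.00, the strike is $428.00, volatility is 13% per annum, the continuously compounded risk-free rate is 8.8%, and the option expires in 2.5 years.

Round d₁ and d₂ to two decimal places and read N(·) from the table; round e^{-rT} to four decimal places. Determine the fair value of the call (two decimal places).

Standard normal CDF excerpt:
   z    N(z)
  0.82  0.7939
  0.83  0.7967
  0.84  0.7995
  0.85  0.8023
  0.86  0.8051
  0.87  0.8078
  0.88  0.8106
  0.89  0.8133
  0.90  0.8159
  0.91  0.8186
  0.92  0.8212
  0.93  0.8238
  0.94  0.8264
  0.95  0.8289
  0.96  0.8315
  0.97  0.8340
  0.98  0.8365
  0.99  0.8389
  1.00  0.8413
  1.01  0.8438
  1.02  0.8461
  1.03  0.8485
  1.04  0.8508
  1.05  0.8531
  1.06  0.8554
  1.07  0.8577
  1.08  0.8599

σ√T = 0.13·√2.5 = 0.2055
d₁ = [ln(418/428) + (0.088 + 0.13²/2)·2.5] / 0.2055 = [-0.0236 + 0.2411] / 0.2055 = 1.0581 ⇒ 1.06
d₂ = d₁ − σ√T = 1.0581 − 0.2055 = 0.8525 ⇒ 0.85
e^(−rT) = e^(−0.088·2.5) = 0.8025
C = 418·N(1.06) − 428·0.8025·N(0.85) = 418·0.8554 − 428·0.8025·0.8023 = 357.5572 − 275.5660 = 81.9912

$81.99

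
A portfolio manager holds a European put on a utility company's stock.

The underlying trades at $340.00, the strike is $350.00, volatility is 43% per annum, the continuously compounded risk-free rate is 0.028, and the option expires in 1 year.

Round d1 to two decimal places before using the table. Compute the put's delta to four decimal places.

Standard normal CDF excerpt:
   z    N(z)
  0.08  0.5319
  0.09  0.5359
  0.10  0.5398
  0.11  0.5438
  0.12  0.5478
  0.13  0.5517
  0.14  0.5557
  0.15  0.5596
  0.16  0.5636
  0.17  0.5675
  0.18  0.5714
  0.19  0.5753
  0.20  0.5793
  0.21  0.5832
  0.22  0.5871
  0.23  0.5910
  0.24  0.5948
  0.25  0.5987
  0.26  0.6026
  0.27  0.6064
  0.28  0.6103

σ√T = 0.43·√1 = 0.4300
ln(S/K) + (r + σ²/2)T = ln(340/350) + (0.028 + 0.43²/2)·1 = -0.0290 + 0.1204 = 0.0915
d₁ = 0.0915 / 0.4300 = 0.2127 which rounds to 0.21
N(d₁) = N(0.21) = 0.5832
Δ_put = N(d₁) − 1 = 0.5832 − 1 = -0.4168

-0.4168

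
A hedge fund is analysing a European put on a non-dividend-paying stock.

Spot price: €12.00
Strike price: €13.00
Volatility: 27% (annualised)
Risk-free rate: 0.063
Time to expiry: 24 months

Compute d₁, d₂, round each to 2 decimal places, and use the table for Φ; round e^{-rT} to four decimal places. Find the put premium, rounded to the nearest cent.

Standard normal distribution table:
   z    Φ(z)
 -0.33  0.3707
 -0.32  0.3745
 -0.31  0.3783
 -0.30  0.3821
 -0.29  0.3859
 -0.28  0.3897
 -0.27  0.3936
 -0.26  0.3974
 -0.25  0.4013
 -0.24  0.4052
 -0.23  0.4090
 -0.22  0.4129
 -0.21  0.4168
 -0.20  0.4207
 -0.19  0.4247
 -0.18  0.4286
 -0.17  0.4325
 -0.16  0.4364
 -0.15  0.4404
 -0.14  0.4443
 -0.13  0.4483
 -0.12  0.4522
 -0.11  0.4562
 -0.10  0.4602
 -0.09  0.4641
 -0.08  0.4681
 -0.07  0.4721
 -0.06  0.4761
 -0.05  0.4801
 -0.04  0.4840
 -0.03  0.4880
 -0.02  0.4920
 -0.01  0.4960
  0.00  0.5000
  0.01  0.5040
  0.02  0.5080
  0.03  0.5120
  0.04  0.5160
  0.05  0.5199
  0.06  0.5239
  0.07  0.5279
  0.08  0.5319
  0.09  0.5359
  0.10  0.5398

€1.51

T = 2;  σ√T = 0.3818
d₁ = [ln(12/13) + (0.063 + ½·0.27²)·2] / (σ√T) = (-0.0800 + 0.1989) / 0.3818 = 0.3113 ≈ 0.31
d₂ = 0.3113 − 0.3818 = -0.0706 ≈ -0.07
e^(−rT) = e^(−0.063·2) = 0.8816
N(−d₂) = N(0.07) = 0.5279;  N(−d₁) = N(-0.31) = 0.3783
P = 13·0.8816·0.5279 − 12·0.3783 = 6.0502 − 4.5396 = 1.5106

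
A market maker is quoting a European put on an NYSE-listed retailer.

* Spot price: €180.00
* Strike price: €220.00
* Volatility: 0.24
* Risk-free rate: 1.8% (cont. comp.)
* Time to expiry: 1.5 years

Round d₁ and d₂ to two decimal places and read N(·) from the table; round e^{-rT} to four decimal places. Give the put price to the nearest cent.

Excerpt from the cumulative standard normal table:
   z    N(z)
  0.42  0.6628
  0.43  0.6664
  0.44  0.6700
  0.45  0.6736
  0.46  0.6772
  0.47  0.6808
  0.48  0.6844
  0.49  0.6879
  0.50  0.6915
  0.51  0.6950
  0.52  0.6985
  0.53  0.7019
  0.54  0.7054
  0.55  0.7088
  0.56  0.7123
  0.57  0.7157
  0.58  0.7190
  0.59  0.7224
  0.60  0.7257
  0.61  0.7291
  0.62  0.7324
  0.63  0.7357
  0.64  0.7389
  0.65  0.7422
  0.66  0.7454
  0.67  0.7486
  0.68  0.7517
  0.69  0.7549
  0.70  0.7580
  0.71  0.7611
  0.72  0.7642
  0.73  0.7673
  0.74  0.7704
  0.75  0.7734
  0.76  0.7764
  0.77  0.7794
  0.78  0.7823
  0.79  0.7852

σ√T = 0.24 × 1.2247 = 0.2939
d₁ = [ln(180/220) + (0.018 + ½·0.24²)·1.5] / (σ√T) = (-0.2007 + 0.0702) / 0.2939 = -0.4439 ⇒ -0.44
d₂ = -0.4439 − 0.2939 = -0.7378 ⇒ -0.74
e^(−rT) = e^(−0.018·1.5) = 0.9734
P = 220·0.9734·N(0.74) − 180·N(0.44) = 220·0.9734·0.7704 − 180·0.6700 = 164.9796 − 120.6000 = 44.3796

€44.38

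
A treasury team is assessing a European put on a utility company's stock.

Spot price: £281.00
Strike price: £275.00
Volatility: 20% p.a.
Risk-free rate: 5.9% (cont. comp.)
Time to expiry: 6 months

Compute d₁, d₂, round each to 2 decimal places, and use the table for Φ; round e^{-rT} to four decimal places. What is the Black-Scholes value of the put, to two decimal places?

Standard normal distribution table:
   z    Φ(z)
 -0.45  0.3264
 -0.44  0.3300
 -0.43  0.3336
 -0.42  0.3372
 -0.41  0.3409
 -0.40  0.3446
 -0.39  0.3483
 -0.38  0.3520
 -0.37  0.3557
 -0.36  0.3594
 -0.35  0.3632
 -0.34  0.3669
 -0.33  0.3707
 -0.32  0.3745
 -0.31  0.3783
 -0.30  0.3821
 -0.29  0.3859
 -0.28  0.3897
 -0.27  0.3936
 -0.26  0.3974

£9.29

T = 0.5;  σ√T = 0.1414
ln(S/K) + (r + σ²/2)T = ln(281/275) + (0.059 + 0.2²/2)·0.5 = 0.0216 + 0.0395 = 0.0611
d₁ = 0.0611 / 0.1414 = 0.4319 ⇒ 0.43
d₂ = d₁ − σ√T = 0.4319 − 0.1414 = 0.2905 ⇒ 0.29
exp(−rT) = exp(−0.059·0.5) = 0.9709
P = 275·0.9709·N(-0.29) − 281·N(-0.43) = 275·0.9709·0.3859 − 281·0.3336 = 103.0343 − 93.7416 = 9.2927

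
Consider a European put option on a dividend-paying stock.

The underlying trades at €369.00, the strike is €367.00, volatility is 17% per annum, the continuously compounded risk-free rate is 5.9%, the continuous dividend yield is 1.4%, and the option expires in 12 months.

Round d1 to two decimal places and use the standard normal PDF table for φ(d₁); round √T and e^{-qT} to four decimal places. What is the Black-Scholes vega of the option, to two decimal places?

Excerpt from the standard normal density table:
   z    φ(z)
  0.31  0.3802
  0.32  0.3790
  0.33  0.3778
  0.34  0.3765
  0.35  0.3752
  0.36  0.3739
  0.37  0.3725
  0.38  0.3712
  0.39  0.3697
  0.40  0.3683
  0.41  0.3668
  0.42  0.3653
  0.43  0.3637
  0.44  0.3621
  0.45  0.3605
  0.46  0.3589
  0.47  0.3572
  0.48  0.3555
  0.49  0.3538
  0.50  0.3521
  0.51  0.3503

T = 1;  σ√T = 0.1700
d₁ = [ln(369/367) + (0.059 − 0.014 + 0.17²/2)·1] / 0.1700 = [0.0054 + 0.0595] / 0.1700 = 0.3817 ≈ 0.38
√T = √1 = 1.0000
φ(d₁) = φ(0.38) = 0.3712
exp(−qT) = exp(−0.014·1) = 0.9861
vega = S·exp(−qT)·φ(d₁)·√T = 369·0.9861·0.3712·1.0000 = 135.0689

135.07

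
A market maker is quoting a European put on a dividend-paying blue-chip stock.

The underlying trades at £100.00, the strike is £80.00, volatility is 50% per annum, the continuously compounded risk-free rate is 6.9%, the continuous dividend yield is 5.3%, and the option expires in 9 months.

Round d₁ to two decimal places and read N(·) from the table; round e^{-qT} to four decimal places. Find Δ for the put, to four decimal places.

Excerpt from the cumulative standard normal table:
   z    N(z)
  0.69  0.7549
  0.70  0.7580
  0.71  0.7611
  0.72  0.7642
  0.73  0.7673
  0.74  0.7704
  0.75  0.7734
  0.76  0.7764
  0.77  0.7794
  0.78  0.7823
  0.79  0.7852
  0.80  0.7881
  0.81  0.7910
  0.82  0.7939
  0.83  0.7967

σ√T = 0.5 × 0.8660 = 0.4330
d₁ = [ln(100/80) + (0.069 − 0.053 + 0.5²/2)·0.75] / 0.4330 = [0.2231 + 0.1058] / 0.4330 = 0.7595 ⇒ 0.76
N(d₁) = N(0.76) = 0.7764
Δ_put = exp(−qT)·(N(d₁) − 1) = 0.9610·(0.7764 − 1) = -0.2149

-0.2149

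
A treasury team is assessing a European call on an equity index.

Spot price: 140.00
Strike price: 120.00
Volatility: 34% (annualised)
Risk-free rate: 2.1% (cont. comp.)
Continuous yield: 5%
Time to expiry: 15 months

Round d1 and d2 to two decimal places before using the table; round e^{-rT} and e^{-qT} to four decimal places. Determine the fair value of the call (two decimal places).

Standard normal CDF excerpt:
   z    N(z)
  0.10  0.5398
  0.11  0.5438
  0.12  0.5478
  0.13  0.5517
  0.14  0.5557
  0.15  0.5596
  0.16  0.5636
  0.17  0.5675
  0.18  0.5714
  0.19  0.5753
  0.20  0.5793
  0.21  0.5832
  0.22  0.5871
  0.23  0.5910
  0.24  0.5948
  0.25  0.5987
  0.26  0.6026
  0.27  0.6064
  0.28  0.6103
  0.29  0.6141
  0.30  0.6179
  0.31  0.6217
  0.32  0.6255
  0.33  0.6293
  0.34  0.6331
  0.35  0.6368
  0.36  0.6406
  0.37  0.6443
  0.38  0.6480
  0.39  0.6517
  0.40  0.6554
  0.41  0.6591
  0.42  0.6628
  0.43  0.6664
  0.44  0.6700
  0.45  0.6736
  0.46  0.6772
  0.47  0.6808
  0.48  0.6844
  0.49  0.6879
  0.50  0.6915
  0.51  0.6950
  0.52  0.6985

26.91

σ√T = 0.34·√1.25 = 0.3801
d₁ = [ln(140/120) + (0.021 − 0.05 + 0.34²/2)·1.25] / 0.3801 = [0.1542 + 0.0360] / 0.3801 = 0.5002 ⇒ 0.50
d₂ = d₁ − σ√T = 0.5002 − 0.3801 = 0.1201 ⇒ 0.12
e^(−qT) = e^(−0.05·1.25) = 0.9394;  e^(−rT) = e^(−0.021·1.25) = 0.9741
C = 140·0.9394·N(0.50) − 120·0.9741·N(0.12) = 140·0.9394·0.6915 − 120·0.9741·0.5478 = 90.9433 − 64.0334 = 26.9099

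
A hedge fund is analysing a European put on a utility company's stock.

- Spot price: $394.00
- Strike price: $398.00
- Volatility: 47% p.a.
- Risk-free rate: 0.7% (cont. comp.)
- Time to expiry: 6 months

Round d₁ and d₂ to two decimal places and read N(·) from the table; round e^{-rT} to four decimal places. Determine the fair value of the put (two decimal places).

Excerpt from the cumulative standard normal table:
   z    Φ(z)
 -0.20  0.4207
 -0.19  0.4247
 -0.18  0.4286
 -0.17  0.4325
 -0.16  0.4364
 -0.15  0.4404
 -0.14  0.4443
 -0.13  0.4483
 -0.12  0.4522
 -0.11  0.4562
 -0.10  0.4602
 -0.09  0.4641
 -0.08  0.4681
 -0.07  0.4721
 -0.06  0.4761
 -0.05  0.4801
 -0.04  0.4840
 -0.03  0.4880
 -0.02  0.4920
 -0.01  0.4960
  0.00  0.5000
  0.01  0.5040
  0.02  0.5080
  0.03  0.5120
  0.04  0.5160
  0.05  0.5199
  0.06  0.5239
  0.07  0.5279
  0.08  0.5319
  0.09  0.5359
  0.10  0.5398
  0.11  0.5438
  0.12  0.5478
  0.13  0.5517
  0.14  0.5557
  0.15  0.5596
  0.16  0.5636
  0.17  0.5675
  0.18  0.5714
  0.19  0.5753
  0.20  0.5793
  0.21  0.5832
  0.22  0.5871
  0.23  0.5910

σ√T = 0.47 × 0.7071 = 0.3323
d₁ = [ln(394/398) + (0.007 + 0.47²/2)·0.5] / 0.3323 = [-0.0101 + 0.0587] / 0.3323 = 0.1463 → 0.15
d₂ = d₁ − σ√T = 0.1463 − 0.3323 = -0.1860 → -0.19
e^(−rT) = e^(−0.007·0.5) = 0.9965
N(−d₂) = N(0.19) = 0.5753;  N(−d₁) = N(-0.15) = 0.4404
P = 398·0.9965·0.5753 − 394·0.4404 = 228.1680 − 173.5176 = 54.6504

$54.65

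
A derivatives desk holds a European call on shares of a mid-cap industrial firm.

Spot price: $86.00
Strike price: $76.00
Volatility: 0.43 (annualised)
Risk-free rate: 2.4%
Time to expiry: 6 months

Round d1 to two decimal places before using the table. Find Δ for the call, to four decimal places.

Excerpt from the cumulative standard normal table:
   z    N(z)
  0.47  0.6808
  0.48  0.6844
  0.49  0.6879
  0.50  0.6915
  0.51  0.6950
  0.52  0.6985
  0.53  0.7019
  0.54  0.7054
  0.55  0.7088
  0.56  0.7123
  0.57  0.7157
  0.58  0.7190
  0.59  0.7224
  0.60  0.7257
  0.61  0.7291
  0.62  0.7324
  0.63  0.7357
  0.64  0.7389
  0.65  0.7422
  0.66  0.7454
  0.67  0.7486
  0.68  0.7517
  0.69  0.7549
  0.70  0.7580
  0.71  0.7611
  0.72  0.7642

0.7257

T = 0.5;  σ√T = 0.3041
d₁ = [ln(86/76) + (0.024 + 0.43²/2)·0.5] / 0.3041 = [0.1236 + 0.0582] / 0.3041 = 0.5980 which rounds to 0.60
N(d₁) = N(0.60) = 0.7257
Δ_call = N(d₁) = 0.7257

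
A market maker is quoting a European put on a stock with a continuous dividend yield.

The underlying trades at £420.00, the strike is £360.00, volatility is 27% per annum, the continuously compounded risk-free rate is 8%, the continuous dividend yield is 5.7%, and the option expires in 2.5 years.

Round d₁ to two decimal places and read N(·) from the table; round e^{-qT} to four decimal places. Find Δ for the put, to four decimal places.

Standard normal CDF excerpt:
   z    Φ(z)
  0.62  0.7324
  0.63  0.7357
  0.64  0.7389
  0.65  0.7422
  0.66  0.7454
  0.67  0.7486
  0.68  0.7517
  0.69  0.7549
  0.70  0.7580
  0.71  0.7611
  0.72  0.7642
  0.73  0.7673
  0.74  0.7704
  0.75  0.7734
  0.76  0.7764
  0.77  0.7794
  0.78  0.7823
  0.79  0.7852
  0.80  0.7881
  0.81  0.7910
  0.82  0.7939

σ√T = 0.27 × 1.5811 = 0.4269
d₁ = [ln(420/360) + (0.08 − 0.057 + 0.27²/2)·2.5] / 0.4269 = [0.1542 + 0.1486] / 0.4269 = 0.7092 ≈ 0.71
N(d₁) = N(0.71) = 0.7611
Δ_put = exp(−qT)·(N(d₁) − 1) = 0.8672·(0.7611 − 1) = -0.2072

-0.2072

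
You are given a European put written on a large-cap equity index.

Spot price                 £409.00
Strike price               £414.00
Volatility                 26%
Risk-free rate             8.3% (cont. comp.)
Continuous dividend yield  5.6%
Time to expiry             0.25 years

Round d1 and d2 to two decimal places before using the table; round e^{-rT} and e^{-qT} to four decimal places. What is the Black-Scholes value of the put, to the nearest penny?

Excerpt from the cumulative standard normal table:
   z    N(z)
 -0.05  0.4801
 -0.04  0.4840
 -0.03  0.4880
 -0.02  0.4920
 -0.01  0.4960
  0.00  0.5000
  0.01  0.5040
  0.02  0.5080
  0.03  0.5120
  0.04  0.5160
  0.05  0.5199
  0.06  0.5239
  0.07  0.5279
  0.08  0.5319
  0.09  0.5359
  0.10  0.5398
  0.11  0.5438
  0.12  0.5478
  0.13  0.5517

σ√T = 0.26 × 0.5000 = 0.1300
d₁ = [ln(409/414) + (0.083 − 0.056 + 0.26²/2)·0.25] / 0.1300 = [-0.0122 + 0.0152] / 0.1300 = 0.0235 which rounds to 0.02
d₂ = d₁ − σ√T = 0.0235 − 0.1300 = -0.1065 which rounds to -0.11
e^(−qT) = e^(−0.056·0.25) = 0.9861;  e^(−rT) = e^(−0.083·0.25) = 0.9795
N(−d₂) = N(0.11) = 0.5438;  N(−d₁) = N(-0.02) = 0.4920
P = 414·0.9795·0.5438 − 409·0.9861·0.4920 = 220.5180 − 198.4309 = 22.0870

£22.09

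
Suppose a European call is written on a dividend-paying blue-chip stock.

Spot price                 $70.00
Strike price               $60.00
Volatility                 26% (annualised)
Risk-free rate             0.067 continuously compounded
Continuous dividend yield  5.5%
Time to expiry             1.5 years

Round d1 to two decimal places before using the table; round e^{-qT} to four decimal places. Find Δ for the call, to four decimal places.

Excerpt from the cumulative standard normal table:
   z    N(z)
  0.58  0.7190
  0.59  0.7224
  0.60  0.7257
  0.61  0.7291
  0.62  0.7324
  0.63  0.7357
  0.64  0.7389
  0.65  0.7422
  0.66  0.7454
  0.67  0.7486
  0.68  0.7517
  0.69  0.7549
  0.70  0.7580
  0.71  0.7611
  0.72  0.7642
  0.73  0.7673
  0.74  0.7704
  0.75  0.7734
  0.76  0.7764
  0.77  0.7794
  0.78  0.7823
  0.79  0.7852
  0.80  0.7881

σ√T = 0.26·√1.5 = 0.3184
d₁ = [ln(70/60) + (0.067 − 0.055 + ½·0.26²)·1.5] / (σ√T) = (0.1542 + 0.0687) / 0.3184 = 0.6998 ≈ 0.70
N(d₁) = N(0.70) = 0.7580
Δ_call = exp(−qT)·N(d₁) = 0.9208·0.7580 = 0.6980

0.6980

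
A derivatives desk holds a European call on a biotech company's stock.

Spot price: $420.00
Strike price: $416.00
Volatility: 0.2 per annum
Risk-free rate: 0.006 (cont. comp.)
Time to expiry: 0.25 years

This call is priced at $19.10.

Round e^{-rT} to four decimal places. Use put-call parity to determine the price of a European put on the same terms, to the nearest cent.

$14.48

exp(−rT) = exp(−0.006·0.25) = 0.9985
Put-call parity: C − P = S − K·e^(−rT) = 420 − 416·0.9985 = 420 − 415.3760 = 4.6240
P = C − (C − P) = 19.10 − (4.6240) = 14.4760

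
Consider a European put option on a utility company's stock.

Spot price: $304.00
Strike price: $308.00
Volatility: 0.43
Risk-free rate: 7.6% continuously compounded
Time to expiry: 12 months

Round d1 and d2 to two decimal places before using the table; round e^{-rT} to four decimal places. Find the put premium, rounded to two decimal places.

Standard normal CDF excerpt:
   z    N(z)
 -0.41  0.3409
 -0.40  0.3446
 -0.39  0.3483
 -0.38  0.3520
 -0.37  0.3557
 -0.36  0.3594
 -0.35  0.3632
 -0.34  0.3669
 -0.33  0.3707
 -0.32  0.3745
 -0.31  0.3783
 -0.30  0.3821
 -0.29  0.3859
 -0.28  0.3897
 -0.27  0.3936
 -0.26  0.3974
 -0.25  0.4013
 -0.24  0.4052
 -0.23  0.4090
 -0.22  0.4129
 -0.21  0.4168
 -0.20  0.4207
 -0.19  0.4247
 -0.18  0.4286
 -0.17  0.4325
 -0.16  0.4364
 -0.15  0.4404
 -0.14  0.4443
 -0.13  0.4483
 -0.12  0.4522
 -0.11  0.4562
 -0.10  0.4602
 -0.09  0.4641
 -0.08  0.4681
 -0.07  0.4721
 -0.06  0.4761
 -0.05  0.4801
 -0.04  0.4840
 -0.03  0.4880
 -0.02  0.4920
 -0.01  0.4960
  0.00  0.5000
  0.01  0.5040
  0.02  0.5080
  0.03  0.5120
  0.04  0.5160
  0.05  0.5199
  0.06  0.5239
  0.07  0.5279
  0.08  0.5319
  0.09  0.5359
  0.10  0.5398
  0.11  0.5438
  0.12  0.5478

$41.43

σ√T = 0.43 × 1.0000 = 0.4300
d₁ = [ln(304/308) + (0.076 + 0.43²/2)·1] / 0.4300 = [-0.0131 + 0.1684] / 0.4300 = 0.3613 → 0.36
d₂ = d₁ − σ√T = 0.3613 − 0.4300 = -0.0687 → -0.07
exp(−rT) = exp(−0.076·1) = 0.9268
P = 308·0.9268·N(0.07) − 304·N(-0.36) = 308·0.9268·0.5279 − 304·0.3594 = 150.6914 − 109.2576 = 41.4338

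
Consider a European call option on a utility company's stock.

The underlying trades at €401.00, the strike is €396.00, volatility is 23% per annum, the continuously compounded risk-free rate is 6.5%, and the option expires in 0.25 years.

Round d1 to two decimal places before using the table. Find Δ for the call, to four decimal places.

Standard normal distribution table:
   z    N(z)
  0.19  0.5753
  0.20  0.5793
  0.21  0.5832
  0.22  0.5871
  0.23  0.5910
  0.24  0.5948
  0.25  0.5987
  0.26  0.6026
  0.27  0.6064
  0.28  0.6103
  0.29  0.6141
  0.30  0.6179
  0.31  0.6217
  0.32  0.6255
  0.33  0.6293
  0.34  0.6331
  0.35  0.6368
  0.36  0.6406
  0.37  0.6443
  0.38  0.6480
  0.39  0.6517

σ√T = 0.23·√0.25 = 0.1150
d₁ = [ln(401/396) + (0.065 + ½·0.23²)·0.25] / (σ√T) = (0.0125 + 0.0229) / 0.1150 = 0.3079 ⇒ 0.31
N(d₁) = N(0.31) = 0.6217
Δ_call = N(d₁) = 0.6217

0.6217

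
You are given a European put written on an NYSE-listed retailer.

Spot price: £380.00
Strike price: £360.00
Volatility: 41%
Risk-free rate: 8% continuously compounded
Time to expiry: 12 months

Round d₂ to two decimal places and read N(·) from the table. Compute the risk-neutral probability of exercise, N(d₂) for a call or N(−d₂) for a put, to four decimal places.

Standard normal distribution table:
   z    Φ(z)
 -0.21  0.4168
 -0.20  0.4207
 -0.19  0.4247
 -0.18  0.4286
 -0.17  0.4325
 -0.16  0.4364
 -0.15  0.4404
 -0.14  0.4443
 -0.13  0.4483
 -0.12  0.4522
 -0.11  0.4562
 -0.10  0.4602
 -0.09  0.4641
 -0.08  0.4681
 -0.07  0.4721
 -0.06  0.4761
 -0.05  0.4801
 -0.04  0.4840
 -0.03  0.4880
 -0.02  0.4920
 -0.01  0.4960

T = 1;  σ√T = 0.4100
d₁ = [ln(380/360) + (0.08 + 0.41²/2)·1] / 0.4100 = [0.0541 + 0.1640] / 0.4100 = 0.5320 ⇒ 0.53
d₂ = d₁ − σ√T = 0.5320 − 0.4100 = 0.1220 ⇒ 0.12
Pr(exercise) under Q = N(−d₂) = N(-0.12) = 0.4522

0.4522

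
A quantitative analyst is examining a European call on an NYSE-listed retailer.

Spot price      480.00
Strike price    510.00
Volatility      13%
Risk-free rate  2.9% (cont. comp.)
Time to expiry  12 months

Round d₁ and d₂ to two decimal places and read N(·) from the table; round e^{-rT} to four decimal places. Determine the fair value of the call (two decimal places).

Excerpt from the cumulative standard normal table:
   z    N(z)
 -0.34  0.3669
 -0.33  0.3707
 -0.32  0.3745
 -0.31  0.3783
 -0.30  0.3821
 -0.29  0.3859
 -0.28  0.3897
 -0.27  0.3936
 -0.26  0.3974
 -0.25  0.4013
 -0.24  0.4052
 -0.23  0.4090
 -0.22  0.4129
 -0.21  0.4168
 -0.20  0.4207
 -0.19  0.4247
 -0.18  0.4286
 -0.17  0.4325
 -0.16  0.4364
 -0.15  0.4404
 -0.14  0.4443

σ√T = 0.13·√1 = 0.1300
d₁ = [ln(480/510) + (0.029 + 0.13²/2)·1] / 0.1300 = [-0.0606 + 0.0375] / 0.1300 = -0.1783 ≈ -0.18
d₂ = d₁ − σ√T = -0.1783 − 0.1300 = -0.3083 ≈ -0.31
e^(−rT) = e^(−0.029·1) = 0.9714
N(d₁) = N(-0.18) = 0.4286;  N(d₂) = N(-0.31) = 0.3783
C = 480·0.4286 − 510·0.9714·0.3783 = 205.7280 − 187.4151 = 18.3129

18.31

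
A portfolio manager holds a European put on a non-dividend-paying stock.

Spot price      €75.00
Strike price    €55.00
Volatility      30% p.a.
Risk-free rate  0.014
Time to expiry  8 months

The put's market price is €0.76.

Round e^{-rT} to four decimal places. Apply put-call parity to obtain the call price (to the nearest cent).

e^(−rT) = e^(−0.014·0.6667) = 0.9907
Put-call parity: C − P = S − K·e^(−rT) = 75 − 55·0.9907 = 75 − 54.4885 = 20.5115
C = P + (C − P) = 0.76 + (20.5115) = 21.2715

€21.27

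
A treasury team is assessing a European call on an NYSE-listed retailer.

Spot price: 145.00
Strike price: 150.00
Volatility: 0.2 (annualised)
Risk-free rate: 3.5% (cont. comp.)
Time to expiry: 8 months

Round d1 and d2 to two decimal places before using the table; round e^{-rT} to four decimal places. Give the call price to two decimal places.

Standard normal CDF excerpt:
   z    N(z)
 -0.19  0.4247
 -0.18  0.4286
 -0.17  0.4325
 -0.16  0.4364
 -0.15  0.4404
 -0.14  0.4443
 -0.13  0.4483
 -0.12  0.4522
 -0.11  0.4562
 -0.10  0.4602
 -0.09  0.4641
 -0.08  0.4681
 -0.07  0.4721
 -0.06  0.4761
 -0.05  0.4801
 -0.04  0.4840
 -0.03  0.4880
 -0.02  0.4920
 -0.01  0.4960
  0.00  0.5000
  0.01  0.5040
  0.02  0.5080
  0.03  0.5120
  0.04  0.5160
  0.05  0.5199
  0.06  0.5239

9.13

T = 0.6667;  σ√T = 0.1633
ln(S/K) + (r + σ²/2)T = ln(145/150) + (0.035 + 0.2²/2)·0.6667 = -0.0339 + 0.0367 = 0.0028
d₁ = 0.0028 / 0.1633 = 0.0169 ⇒ 0.02
d₂ = d₁ − σ√T = 0.0169 − 0.1633 = -0.1464 ⇒ -0.15
exp(−rT) = exp(−0.035·0.6667) = 0.9769
C = 145·N(0.02) − 150·0.9769·N(-0.15) = 145·0.5080 − 150·0.9769·0.4404 = 73.6600 − 64.5340 = 9.1260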